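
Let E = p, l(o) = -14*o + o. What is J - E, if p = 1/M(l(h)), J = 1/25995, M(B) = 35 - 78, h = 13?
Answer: 26038/1117785 ≈ 0.023294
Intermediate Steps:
l(o) = -13*o
M(B) = -43
J = 1/25995 ≈ 3.8469e-5
p = -1/43 (p = 1/(-43) = -1/43 ≈ -0.023256)
E = -1/43 ≈ -0.023256
J - E = 1/25995 - 1*(-1/43) = 1/25995 + 1/43 = 26038/1117785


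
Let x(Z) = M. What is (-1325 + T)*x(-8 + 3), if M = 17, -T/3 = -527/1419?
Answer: -10645366/473 ≈ -22506.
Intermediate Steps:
T = 527/473 (T = -(-1581)/1419 = -3*(-527/1419) = 527/473 ≈ 1.1142)
x(Z) = 17
(-1325 + T)*x(-8 + 3) = (-1325 + 527/473)*17 = -626198/473*17 = -10645366/473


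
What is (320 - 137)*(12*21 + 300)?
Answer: 101016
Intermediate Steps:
(320 - 137)*(12*21 + 300) = 183*(252 + 300) = 183*552 = 101016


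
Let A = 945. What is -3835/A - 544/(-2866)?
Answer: -1047703/270837 ≈ -3.8684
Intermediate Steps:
-3835/A - 544/(-2866) = -3835/945 - 544/(-2866) = -3835*1/945 - 544*(-1/2866) = -767/189 + 272/1433 = -1047703/270837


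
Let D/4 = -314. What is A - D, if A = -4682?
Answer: -3426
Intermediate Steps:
D = -1256 (D = 4*(-314) = -1256)
A - D = -4682 - 1*(-1256) = -4682 + 1256 = -3426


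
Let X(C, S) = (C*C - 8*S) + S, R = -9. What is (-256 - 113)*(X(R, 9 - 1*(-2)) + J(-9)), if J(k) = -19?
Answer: 5535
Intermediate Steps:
X(C, S) = C² - 7*S (X(C, S) = (C² - 8*S) + S = C² - 7*S)
(-256 - 113)*(X(R, 9 - 1*(-2)) + J(-9)) = (-256 - 113)*(((-9)² - 7*(9 - 1*(-2))) - 19) = -369*((81 - 7*(9 + 2)) - 19) = -369*((81 - 7*11) - 19) = -369*((81 - 77) - 19) = -369*(4 - 19) = -369*(-15) = 5535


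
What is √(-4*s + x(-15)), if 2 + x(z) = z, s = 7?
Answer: 3*I*√5 ≈ 6.7082*I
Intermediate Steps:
x(z) = -2 + z
√(-4*s + x(-15)) = √(-4*7 + (-2 - 15)) = √(-28 - 17) = √(-45) = 3*I*√5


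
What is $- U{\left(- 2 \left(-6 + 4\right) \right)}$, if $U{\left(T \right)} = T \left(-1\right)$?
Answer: $4$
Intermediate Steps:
$U{\left(T \right)} = - T$
$- U{\left(- 2 \left(-6 + 4\right) \right)} = - \left(-1\right) \left(- 2 \left(-6 + 4\right)\right) = - \left(-1\right) \left(\left(-2\right) \left(-2\right)\right) = - \left(-1\right) 4 = \left(-1\right) \left(-4\right) = 4$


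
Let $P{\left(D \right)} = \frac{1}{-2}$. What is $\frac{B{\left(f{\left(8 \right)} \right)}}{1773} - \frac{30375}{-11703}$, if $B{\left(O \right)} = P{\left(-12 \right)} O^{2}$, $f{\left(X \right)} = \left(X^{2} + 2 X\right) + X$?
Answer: $\frac{2846953}{6916473} \approx 0.41162$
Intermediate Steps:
$f{\left(X \right)} = X^{2} + 3 X$
$P{\left(D \right)} = - \frac{1}{2}$
$B{\left(O \right)} = - \frac{O^{2}}{2}$
$\frac{B{\left(f{\left(8 \right)} \right)}}{1773} - \frac{30375}{-11703} = \frac{\left(- \frac{1}{2}\right) \left(8 \left(3 + 8\right)\right)^{2}}{1773} - \frac{30375}{-11703} = - \frac{\left(8 \cdot 11\right)^{2}}{2} \cdot \frac{1}{1773} - - \frac{10125}{3901} = - \frac{88^{2}}{2} \cdot \frac{1}{1773} + \frac{10125}{3901} = \left(- \frac{1}{2}\right) 7744 \cdot \frac{1}{1773} + \frac{10125}{3901} = \left(-3872\right) \frac{1}{1773} + \frac{10125}{3901} = - \frac{3872}{1773} + \frac{10125}{3901} = \frac{2846953}{6916473}$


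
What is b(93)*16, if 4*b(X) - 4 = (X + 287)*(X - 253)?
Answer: -243184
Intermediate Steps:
b(X) = 1 + (-253 + X)*(287 + X)/4 (b(X) = 1 + ((X + 287)*(X - 253))/4 = 1 + ((287 + X)*(-253 + X))/4 = 1 + ((-253 + X)*(287 + X))/4 = 1 + (-253 + X)*(287 + X)/4)
b(93)*16 = (-72607/4 + (¼)*93² + (17/2)*93)*16 = (-72607/4 + (¼)*8649 + 1581/2)*16 = (-72607/4 + 8649/4 + 1581/2)*16 = -15199*16 = -243184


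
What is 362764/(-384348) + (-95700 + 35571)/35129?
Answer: -8963499362/3375440223 ≈ -2.6555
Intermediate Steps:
362764/(-384348) + (-95700 + 35571)/35129 = 362764*(-1/384348) - 60129*1/35129 = -90691/96087 - 60129/35129 = -8963499362/3375440223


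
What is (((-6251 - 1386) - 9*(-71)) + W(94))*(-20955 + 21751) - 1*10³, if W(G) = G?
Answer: -5496584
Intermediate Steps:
(((-6251 - 1386) - 9*(-71)) + W(94))*(-20955 + 21751) - 1*10³ = (((-6251 - 1386) - 9*(-71)) + 94)*(-20955 + 21751) - 1*10³ = ((-7637 + 639) + 94)*796 - 1*1000 = (-6998 + 94)*796 - 1000 = -6904*796 - 1000 = -5495584 - 1000 = -5496584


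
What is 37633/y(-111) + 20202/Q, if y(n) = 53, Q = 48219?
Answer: 605232111/851869 ≈ 710.48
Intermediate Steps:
37633/y(-111) + 20202/Q = 37633/53 + 20202/48219 = 37633*(1/53) + 20202*(1/48219) = 37633/53 + 6734/16073 = 605232111/851869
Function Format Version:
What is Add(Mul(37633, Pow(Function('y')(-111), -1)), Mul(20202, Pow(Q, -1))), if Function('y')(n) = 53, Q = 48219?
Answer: Rational(605232111, 851869) ≈ 710.48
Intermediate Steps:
Add(Mul(37633, Pow(Function('y')(-111), -1)), Mul(20202, Pow(Q, -1))) = Add(Mul(37633, Pow(53, -1)), Mul(20202, Pow(48219, -1))) = Add(Mul(37633, Rational(1, 53)), Mul(20202, Rational(1, 48219))) = Add(Rational(37633, 53), Rational(6734, 16073)) = Rational(605232111, 851869)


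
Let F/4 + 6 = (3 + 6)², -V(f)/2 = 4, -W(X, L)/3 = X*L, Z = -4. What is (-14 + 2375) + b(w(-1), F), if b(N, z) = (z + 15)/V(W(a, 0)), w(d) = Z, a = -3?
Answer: 18573/8 ≈ 2321.6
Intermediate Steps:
w(d) = -4
W(X, L) = -3*L*X (W(X, L) = -3*X*L = -3*L*X)
V(f) = -8 (V(f) = -2*4 = -8)
F = 300 (F = -24 + 4*(3 + 6)² = -24 + 4*9² = -24 + 4*81 = -24 + 324 = 300)
b(N, z) = -15/8 - z/8 (b(N, z) = (z + 15)/(-8) = (15 + z)*(-⅛) = -15/8 - z/8)
(-14 + 2375) + b(w(-1), F) = (-14 + 2375) + (-15/8 - ⅛*300) = 2361 + (-15/8 - 75/2) = 2361 - 315/8 = 18573/8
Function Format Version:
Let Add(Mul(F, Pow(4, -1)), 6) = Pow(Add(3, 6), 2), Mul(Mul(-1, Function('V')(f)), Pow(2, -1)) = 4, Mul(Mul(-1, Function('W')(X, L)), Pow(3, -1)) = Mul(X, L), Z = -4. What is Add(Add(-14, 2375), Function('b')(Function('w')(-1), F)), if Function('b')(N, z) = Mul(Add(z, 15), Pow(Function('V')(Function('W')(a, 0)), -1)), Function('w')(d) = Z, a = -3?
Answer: Rational(18573, 8) ≈ 2321.6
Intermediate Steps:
Function('w')(d) = -4
Function('W')(X, L) = Mul(-3, L, X) (Function('W')(X, L) = Mul(-3, Mul(X, L)) = Mul(-3, Mul(L, X)) = Mul(-3, L, X))
Function('V')(f) = -8 (Function('V')(f) = Mul(-2, 4) = -8)
F = 300 (F = Add(-24, Mul(4, Pow(Add(3, 6), 2))) = Add(-24, Mul(4, Pow(9, 2))) = Add(-24, Mul(4, 81)) = Add(-24, 324) = 300)
Function('b')(N, z) = Add(Rational(-15, 8), Mul(Rational(-1, 8), z)) (Function('b')(N, z) = Mul(Add(z, 15), Pow(-8, -1)) = Mul(Add(15, z), Rational(-1, 8)) = Add(Rational(-15, 8), Mul(Rational(-1, 8), z)))
Add(Add(-14, 2375), Function('b')(Function('w')(-1), F)) = Add(Add(-14, 2375), Add(Rational(-15, 8), Mul(Rational(-1, 8), 300))) = Add(2361, Add(Rational(-15, 8), Rational(-75, 2))) = Add(2361, Rational(-315, 8)) = Rational(18573, 8)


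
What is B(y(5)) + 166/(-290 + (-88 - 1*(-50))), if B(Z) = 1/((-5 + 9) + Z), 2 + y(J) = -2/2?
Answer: 81/164 ≈ 0.49390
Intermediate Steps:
y(J) = -3 (y(J) = -2 - 2/2 = -2 - 2*½ = -2 - 1 = -3)
B(Z) = 1/(4 + Z)
B(y(5)) + 166/(-290 + (-88 - 1*(-50))) = 1/(4 - 3) + 166/(-290 + (-88 - 1*(-50))) = 1/1 + 166/(-290 + (-88 + 50)) = 1 + 166/(-290 - 38) = 1 + 166/(-328) = 1 + 166*(-1/328) = 1 - 83/164 = 81/164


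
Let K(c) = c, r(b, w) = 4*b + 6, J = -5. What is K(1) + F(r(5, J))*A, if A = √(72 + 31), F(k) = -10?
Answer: 1 - 10*√103 ≈ -100.49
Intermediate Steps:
r(b, w) = 6 + 4*b
A = √103 ≈ 10.149
K(1) + F(r(5, J))*A = 1 - 10*√103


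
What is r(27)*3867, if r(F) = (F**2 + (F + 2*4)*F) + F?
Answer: 6577767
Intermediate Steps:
r(F) = F + F**2 + F*(8 + F) (r(F) = (F**2 + (F + 8)*F) + F = (F**2 + (8 + F)*F) + F = (F**2 + F*(8 + F)) + F = F + F**2 + F*(8 + F))
r(27)*3867 = (27*(9 + 2*27))*3867 = (27*(9 + 54))*3867 = (27*63)*3867 = 1701*3867 = 6577767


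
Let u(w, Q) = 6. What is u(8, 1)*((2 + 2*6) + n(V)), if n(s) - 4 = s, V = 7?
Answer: 150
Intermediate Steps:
n(s) = 4 + s
u(8, 1)*((2 + 2*6) + n(V)) = 6*((2 + 2*6) + (4 + 7)) = 6*((2 + 12) + 11) = 6*(14 + 11) = 6*25 = 150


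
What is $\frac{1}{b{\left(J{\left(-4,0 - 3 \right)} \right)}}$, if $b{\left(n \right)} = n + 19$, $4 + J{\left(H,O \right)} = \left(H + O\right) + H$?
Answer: $\frac{1}{4} \approx 0.25$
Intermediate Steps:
$J{\left(H,O \right)} = -4 + O + 2 H$ ($J{\left(H,O \right)} = -4 + \left(\left(H + O\right) + H\right) = -4 + \left(O + 2 H\right) = -4 + O + 2 H$)
$b{\left(n \right)} = 19 + n$
$\frac{1}{b{\left(J{\left(-4,0 - 3 \right)} \right)}} = \frac{1}{19 + \left(-4 + \left(0 - 3\right) + 2 \left(-4\right)\right)} = \frac{1}{19 - 15} = \frac{1}{4}$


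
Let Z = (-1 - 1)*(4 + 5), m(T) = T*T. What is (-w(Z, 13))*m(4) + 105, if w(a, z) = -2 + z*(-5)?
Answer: 1177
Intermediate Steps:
m(T) = T²
Z = -18 (Z = -2*9 = -18)
w(a, z) = -2 - 5*z
(-w(Z, 13))*m(4) + 105 = -(-2 - 5*13)*4² + 105 = -(-2 - 65)*16 + 105 = -1*(-67)*16 + 105 = 67*16 + 105 = 1072 + 105 = 1177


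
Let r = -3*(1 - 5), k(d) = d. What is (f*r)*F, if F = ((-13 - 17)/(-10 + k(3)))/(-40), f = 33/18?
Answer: -33/14 ≈ -2.3571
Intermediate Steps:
f = 11/6 (f = 33*(1/18) = 11/6 ≈ 1.8333)
r = 12 (r = -3*(-4) = 12)
F = -3/28 (F = ((-13 - 17)/(-10 + 3))/(-40) = -30/(-7)*(-1/40) = -30*(-1/7)*(-1/40) = (30/7)*(-1/40) = -3/28 ≈ -0.10714)
(f*r)*F = ((11/6)*12)*(-3/28) = 22*(-3/28) = -33/14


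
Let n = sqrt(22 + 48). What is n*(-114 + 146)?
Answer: 32*sqrt(70) ≈ 267.73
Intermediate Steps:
n = sqrt(70) ≈ 8.3666
n*(-114 + 146) = sqrt(70)*(-114 + 146) = sqrt(70)*32 = 32*sqrt(70)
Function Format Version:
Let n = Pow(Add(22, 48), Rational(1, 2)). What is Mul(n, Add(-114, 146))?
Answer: Mul(32, Pow(70, Rational(1, 2))) ≈ 267.73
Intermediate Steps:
n = Pow(70, Rational(1, 2)) ≈ 8.3666
Mul(n, Add(-114, 146)) = Mul(Pow(70, Rational(1, 2)), Add(-114, 146)) = Mul(Pow(70, Rational(1, 2)), 32) = Mul(32, Pow(70, Rational(1, 2)))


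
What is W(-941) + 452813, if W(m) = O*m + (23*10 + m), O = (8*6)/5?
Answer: 2215342/5 ≈ 4.4307e+5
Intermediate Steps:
O = 48/5 (O = 48*(⅕) = 48/5 ≈ 9.6000)
W(m) = 230 + 53*m/5 (W(m) = 48*m/5 + (23*10 + m) = 48*m/5 + (230 + m) = 230 + 53*m/5)
W(-941) + 452813 = (230 + (53/5)*(-941)) + 452813 = (230 - 49873/5) + 452813 = -48723/5 + 452813 = 2215342/5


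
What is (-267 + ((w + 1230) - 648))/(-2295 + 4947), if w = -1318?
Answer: -59/156 ≈ -0.37821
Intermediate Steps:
(-267 + ((w + 1230) - 648))/(-2295 + 4947) = (-267 + ((-1318 + 1230) - 648))/(-2295 + 4947) = (-267 + (-88 - 648))/2652 = (-267 - 736)*(1/2652) = -1003*1/2652 = -59/156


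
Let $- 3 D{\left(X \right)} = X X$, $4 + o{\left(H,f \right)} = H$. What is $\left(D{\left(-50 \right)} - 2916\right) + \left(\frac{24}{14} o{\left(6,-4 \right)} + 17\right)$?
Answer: $- \frac{78307}{21} \approx -3728.9$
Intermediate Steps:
$o{\left(H,f \right)} = -4 + H$
$D{\left(X \right)} = - \frac{X^{2}}{3}$ ($D{\left(X \right)} = - \frac{X X}{3} = - \frac{X^{2}}{3}$)
$\left(D{\left(-50 \right)} - 2916\right) + \left(\frac{24}{14} o{\left(6,-4 \right)} + 17\right) = \left(- \frac{\left(-50\right)^{2}}{3} - 2916\right) + \left(\frac{24}{14} \left(-4 + 6\right) + 17\right) = \left(\left(- \frac{1}{3}\right) 2500 - 2916\right) + \left(24 \cdot \frac{1}{14} \cdot 2 + 17\right) = \left(- \frac{2500}{3} - 2916\right) + \left(\frac{12}{7} \cdot 2 + 17\right) = - \frac{11248}{3} + \left(\frac{24}{7} + 17\right) = - \frac{11248}{3} + \frac{143}{7} = - \frac{78307}{21}$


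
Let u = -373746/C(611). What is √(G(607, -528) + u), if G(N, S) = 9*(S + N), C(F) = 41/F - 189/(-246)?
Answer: I*√782506982691885/41855 ≈ 668.34*I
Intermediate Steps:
C(F) = 63/82 + 41/F (C(F) = 41/F - 189*(-1/246) = 41/F + 63/82 = 63/82 + 41/F)
G(N, S) = 9*N + 9*S (G(N, S) = 9*(N + S) = 9*N + 9*S)
u = -18725422092/41855 (u = -373746/(63/82 + 41/611) = -373746/41855/50102 = -373746*50102/41855 = -18725422092/41855 ≈ -4.4739e+5)
√(G(607, -528) + u) = √((9*607 + 9*(-528)) - 18725422092/41855) = √((5463 - 4752) - 18725422092/41855) = √(711 - 18725422092/41855) = √(-18695663187/41855) = I*√782506982691885/41855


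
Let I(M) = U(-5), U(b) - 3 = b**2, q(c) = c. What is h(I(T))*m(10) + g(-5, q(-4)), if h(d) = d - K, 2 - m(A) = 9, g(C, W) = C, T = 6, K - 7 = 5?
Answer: -117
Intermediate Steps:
K = 12 (K = 7 + 5 = 12)
m(A) = -7 (m(A) = 2 - 1*9 = 2 - 9 = -7)
U(b) = 3 + b**2
I(M) = 28 (I(M) = 3 + (-5)**2 = 3 + 25 = 28)
h(d) = -12 + d (h(d) = d - 1*12 = d - 12 = -12 + d)
h(I(T))*m(10) + g(-5, q(-4)) = (-12 + 28)*(-7) - 5 = 16*(-7) - 5 = -112 - 5 = -117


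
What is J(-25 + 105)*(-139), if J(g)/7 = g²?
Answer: -6227200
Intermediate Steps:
J(g) = 7*g²
J(-25 + 105)*(-139) = (7*(-25 + 105)²)*(-139) = (7*80²)*(-139) = (7*6400)*(-139) = 44800*(-139) = -6227200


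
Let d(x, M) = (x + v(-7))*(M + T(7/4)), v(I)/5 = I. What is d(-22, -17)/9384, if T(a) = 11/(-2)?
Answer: 855/6256 ≈ 0.13667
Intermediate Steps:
v(I) = 5*I
T(a) = -11/2 (T(a) = 11*(-1/2) = -11/2)
d(x, M) = (-35 + x)*(-11/2 + M) (d(x, M) = (x + 5*(-7))*(M - 11/2) = (x - 35)*(-11/2 + M) = (-35 + x)*(-11/2 + M))
d(-22, -17)/9384 = (385/2 - 35*(-17) - 11/2*(-22) - 17*(-22))/9384 = (385/2 + 595 + 121 + 374)*(1/9384) = (2565/2)*(1/9384) = 855/6256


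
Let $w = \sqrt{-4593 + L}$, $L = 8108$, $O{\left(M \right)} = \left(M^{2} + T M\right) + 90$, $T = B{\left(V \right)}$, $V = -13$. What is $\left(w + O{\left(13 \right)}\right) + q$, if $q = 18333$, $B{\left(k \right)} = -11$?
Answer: $18449 + \sqrt{3515} \approx 18508.0$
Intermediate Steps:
$T = -11$
$O{\left(M \right)} = 90 + M^{2} - 11 M$ ($O{\left(M \right)} = \left(M^{2} - 11 M\right) + 90 = 90 + M^{2} - 11 M$)
$w = \sqrt{3515}$ ($w = \sqrt{-4593 + 8108} = \sqrt{3515} \approx 59.287$)
$\left(w + O{\left(13 \right)}\right) + q = \left(\sqrt{3515} + \left(90 + 13^{2} - 143\right)\right) + 18333 = \left(\sqrt{3515} + \left(90 + 169 - 143\right)\right) + 18333 = \left(\sqrt{3515} + 116\right) + 18333 = \left(116 + \sqrt{3515}\right) + 18333 = 18449 + \sqrt{3515}$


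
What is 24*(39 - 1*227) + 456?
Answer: -4056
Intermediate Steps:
24*(39 - 1*227) + 456 = 24*(39 - 227) + 456 = 24*(-188) + 456 = -4512 + 456 = -4056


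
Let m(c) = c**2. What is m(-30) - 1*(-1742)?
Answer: 2642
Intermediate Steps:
m(-30) - 1*(-1742) = (-30)**2 - 1*(-1742) = 900 + 1742 = 2642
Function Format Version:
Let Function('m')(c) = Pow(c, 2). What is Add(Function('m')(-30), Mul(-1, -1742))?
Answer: 2642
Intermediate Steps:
Add(Function('m')(-30), Mul(-1, -1742)) = Add(Pow(-30, 2), Mul(-1, -1742)) = Add(900, 1742) = 2642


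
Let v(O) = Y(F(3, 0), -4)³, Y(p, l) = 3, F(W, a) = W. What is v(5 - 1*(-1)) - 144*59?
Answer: -8469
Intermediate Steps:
v(O) = 27 (v(O) = 3³ = 27)
v(5 - 1*(-1)) - 144*59 = 27 - 144*59 = 27 - 8496 = -8469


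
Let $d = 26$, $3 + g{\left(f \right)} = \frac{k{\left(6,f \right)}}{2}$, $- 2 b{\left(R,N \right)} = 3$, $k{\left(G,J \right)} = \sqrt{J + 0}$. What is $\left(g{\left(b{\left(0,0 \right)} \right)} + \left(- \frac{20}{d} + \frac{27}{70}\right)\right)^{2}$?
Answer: $\frac{18339407}{1656200} - \frac{3079 i \sqrt{6}}{1820} \approx 11.073 - 4.1439 i$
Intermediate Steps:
$k{\left(G,J \right)} = \sqrt{J}$
$b{\left(R,N \right)} = - \frac{3}{2}$ ($b{\left(R,N \right)} = \left(- \frac{1}{2}\right) 3 = - \frac{3}{2}$)
$g{\left(f \right)} = -3 + \frac{\sqrt{f}}{2}$
$\left(g{\left(b{\left(0,0 \right)} \right)} + \left(- \frac{20}{d} + \frac{27}{70}\right)\right)^{2} = \left(\left(-3 + \frac{\sqrt{- \frac{3}{2}}}{2}\right) + \left(- \frac{20}{26} + \frac{27}{70}\right)\right)^{2} = \left(\left(-3 + \frac{\frac{1}{2} i \sqrt{6}}{2}\right) + \left(\left(-20\right) \frac{1}{26} + 27 \cdot \frac{1}{70}\right)\right)^{2} = \left(\left(-3 + \frac{i \sqrt{6}}{4}\right) + \left(- \frac{10}{13} + \frac{27}{70}\right)\right)^{2} = \left(\left(-3 + \frac{i \sqrt{6}}{4}\right) - \frac{349}{910}\right)^{2} = \left(- \frac{3079}{910} + \frac{i \sqrt{6}}{4}\right)^{2}$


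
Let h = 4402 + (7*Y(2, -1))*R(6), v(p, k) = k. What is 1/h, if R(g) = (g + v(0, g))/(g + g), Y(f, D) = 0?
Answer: 1/4402 ≈ 0.00022717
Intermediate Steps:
R(g) = 1 (R(g) = (g + g)/(g + g) = (2*g)/((2*g)) = (2*g)*(1/(2*g)) = 1)
h = 4402 (h = 4402 + (7*0)*1 = 4402 + 0*1 = 4402 + 0 = 4402)
1/h = 1/4402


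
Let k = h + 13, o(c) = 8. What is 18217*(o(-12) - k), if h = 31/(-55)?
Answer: -4444948/55 ≈ -80817.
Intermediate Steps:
h = -31/55 (h = 31*(-1/55) = -31/55 ≈ -0.56364)
k = 684/55 (k = -31/55 + 13 = 684/55 ≈ 12.436)
18217*(o(-12) - k) = 18217*(8 - 1*684/55) = 18217*(8 - 684/55) = 18217*(-244/55) = -4444948/55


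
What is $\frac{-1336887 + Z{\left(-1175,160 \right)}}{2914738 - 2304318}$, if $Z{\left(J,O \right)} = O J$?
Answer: $- \frac{1524887}{610420} \approx -2.4981$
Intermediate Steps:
$Z{\left(J,O \right)} = J O$
$\frac{-1336887 + Z{\left(-1175,160 \right)}}{2914738 - 2304318} = \frac{-1336887 - 188000}{2914738 - 2304318} = \frac{-1336887 - 188000}{610420} = \left(-1524887\right) \frac{1}{610420} = - \frac{1524887}{610420}$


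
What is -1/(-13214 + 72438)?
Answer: -1/59224 ≈ -1.6885e-5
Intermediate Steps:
-1/(-13214 + 72438) = -1/59224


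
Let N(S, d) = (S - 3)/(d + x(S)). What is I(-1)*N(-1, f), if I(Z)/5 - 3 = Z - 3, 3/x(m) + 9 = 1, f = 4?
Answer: 160/29 ≈ 5.5172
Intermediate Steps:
x(m) = -3/8 (x(m) = 3/(-9 + 1) = 3/(-8) = 3*(-⅛) = -3/8)
N(S, d) = (-3 + S)/(-3/8 + d) (N(S, d) = (S - 3)/(d - 3/8) = (-3 + S)/(-3/8 + d))
I(Z) = 5*Z (I(Z) = 15 + 5*(Z - 3) = 15 + 5*(-3 + Z) = 15 + (-15 + 5*Z) = 5*Z)
I(-1)*N(-1, f) = (5*(-1))*(8*(-3 - 1)/(-3 + 8*4)) = -40*(-4)/(-3 + 32) = -40*(-4)/29 = -5*(-32/29) = 160/29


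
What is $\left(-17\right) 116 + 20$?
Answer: $-1952$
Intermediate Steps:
$\left(-17\right) 116 + 20 = -1972 + 20 = -1952$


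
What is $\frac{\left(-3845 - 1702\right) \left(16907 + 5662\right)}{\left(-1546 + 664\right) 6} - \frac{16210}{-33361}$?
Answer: $\frac{464061942227}{19616268} \approx 23657.0$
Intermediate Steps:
$\frac{\left(-3845 - 1702\right) \left(16907 + 5662\right)}{\left(-1546 + 664\right) 6} - \frac{16210}{-33361} = \frac{\left(-5547\right) 22569}{\left(-882\right) 6} - - \frac{16210}{33361} = - \frac{125190243}{-5292} + \frac{16210}{33361} = \left(-125190243\right) \left(- \frac{1}{5292}\right) + \frac{16210}{33361} = \frac{13910027}{588} + \frac{16210}{33361} = \frac{464061942227}{19616268}$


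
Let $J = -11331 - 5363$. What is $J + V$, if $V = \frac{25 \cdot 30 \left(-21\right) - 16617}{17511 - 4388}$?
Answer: $- \frac{219107729}{13123} \approx -16696.0$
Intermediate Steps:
$J = -16694$ ($J = -11331 - 5363 = -16694$)
$V = - \frac{32367}{13123}$ ($V = \frac{750 \left(-21\right) - 16617}{13123} = \left(-15750 - 16617\right) \frac{1}{13123} = \left(-32367\right) \frac{1}{13123} = - \frac{32367}{13123} \approx -2.4664$)
$J + V = -16694 - \frac{32367}{13123} = - \frac{219107729}{13123}$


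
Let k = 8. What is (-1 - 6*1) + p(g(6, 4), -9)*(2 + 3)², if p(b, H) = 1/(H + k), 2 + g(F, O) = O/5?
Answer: -32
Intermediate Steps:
g(F, O) = -2 + O/5
p(b, H) = 1/(8 + H) (p(b, H) = 1/(H + 8) = 1/(8 + H))
(-1 - 6*1) + p(g(6, 4), -9)*(2 + 3)² = (-1 - 6*1) + (2 + 3)²/(8 - 9) = (-1 - 6) + 5²/(-1) = -7 - 1*25 = -7 - 25 = -32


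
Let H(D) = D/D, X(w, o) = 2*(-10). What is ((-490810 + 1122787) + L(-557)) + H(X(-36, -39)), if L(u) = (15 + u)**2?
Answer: 925742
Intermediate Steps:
X(w, o) = -20
H(D) = 1
((-490810 + 1122787) + L(-557)) + H(X(-36, -39)) = ((-490810 + 1122787) + (15 - 557)**2) + 1 = (631977 + (-542)**2) + 1 = (631977 + 293764) + 1 = 925741 + 1 = 925742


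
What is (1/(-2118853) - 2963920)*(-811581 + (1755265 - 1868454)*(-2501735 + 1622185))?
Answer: -625213749787382568260809/2118853 ≈ -2.9507e+17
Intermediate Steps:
(1/(-2118853) - 2963920)*(-811581 + (1755265 - 1868454)*(-2501735 + 1622185)) = (-1/2118853 - 2963920)*(-811581 - 113189*(-879550)) = -6280110783761*(-811581 + 99555384950)/2118853 = -6280110783761/2118853*99554573369 = -625213749787382568260809/2118853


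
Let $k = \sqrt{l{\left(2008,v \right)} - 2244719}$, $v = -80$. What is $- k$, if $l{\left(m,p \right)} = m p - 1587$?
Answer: $- i \sqrt{2406946} \approx - 1551.4 i$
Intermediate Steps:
$l{\left(m,p \right)} = -1587 + m p$
$k = i \sqrt{2406946}$ ($k = \sqrt{\left(-1587 + 2008 \left(-80\right)\right) - 2244719} = \sqrt{\left(-1587 - 160640\right) - 2244719} = \sqrt{-162227 - 2244719} = \sqrt{-2406946} = i \sqrt{2406946} \approx 1551.4 i$)
$- k = - i \sqrt{2406946}$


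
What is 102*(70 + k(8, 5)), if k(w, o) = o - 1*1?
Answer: 7548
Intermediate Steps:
k(w, o) = -1 + o (k(w, o) = o - 1 = -1 + o)
102*(70 + k(8, 5)) = 102*(70 + (-1 + 5)) = 102*(70 + 4) = 102*74 = 7548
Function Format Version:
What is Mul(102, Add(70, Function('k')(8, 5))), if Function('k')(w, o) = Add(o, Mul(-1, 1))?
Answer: 7548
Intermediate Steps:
Function('k')(w, o) = Add(-1, o) (Function('k')(w, o) = Add(o, -1) = Add(-1, o))
Mul(102, Add(70, Function('k')(8, 5))) = Mul(102, Add(70, Add(-1, 5))) = Mul(102, Add(70, 4)) = Mul(102, 74) = 7548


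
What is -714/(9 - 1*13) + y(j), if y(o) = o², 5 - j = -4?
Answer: 519/2 ≈ 259.50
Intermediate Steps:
j = 9 (j = 5 - 1*(-4) = 5 + 4 = 9)
-714/(9 - 1*13) + y(j) = -714/(9 - 1*13) + 9² = -714/(9 - 13) + 81 = -714/(-4) + 81 = -714*(-1)/4 + 81 = -14*(-51/4) + 81 = 357/2 + 81 = 519/2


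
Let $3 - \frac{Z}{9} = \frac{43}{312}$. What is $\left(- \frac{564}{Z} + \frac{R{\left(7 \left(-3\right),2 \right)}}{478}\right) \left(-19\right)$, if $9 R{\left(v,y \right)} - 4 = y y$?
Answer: $\frac{894740}{2151} \approx 415.96$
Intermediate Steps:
$Z = \frac{2679}{104}$ ($Z = 27 - 9 \cdot \frac{43}{312} = 27 - 9 \cdot 43 \cdot \frac{1}{312} = 27 - \frac{129}{104} = \frac{2679}{104} \approx 25.76$)
$R{\left(v,y \right)} = \frac{4}{9} + \frac{y^{2}}{9}$ ($R{\left(v,y \right)} = \frac{4}{9} + \frac{y y}{9} = \frac{4}{9} + \frac{y^{2}}{9}$)
$\left(- \frac{564}{Z} + \frac{R{\left(7 \left(-3\right),2 \right)}}{478}\right) \left(-19\right) = \left(- \frac{564}{\frac{2679}{104}} + \frac{\frac{4}{9} + \frac{2^{2}}{9}}{478}\right) \left(-19\right) = \left(\left(-564\right) \frac{104}{2679} + \left(\frac{4}{9} + \frac{1}{9} \cdot 4\right) \frac{1}{478}\right) \left(-19\right) = \left(- \frac{416}{19} + \left(\frac{4}{9} + \frac{4}{9}\right) \frac{1}{478}\right) \left(-19\right) = \left(- \frac{416}{19} + \frac{8}{9} \cdot \frac{1}{478}\right) \left(-19\right) = \left(- \frac{416}{19} + \frac{4}{2151}\right) \left(-19\right) = \left(- \frac{894740}{40869}\right) \left(-19\right) = \frac{894740}{2151}$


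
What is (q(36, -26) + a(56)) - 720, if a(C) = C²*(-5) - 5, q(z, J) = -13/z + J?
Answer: -591529/36 ≈ -16431.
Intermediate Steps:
q(z, J) = J - 13/z
a(C) = -5 - 5*C² (a(C) = -5*C² - 5 = -5 - 5*C²)
(q(36, -26) + a(56)) - 720 = ((-26 - 13/36) + (-5 - 5*56²)) - 720 = ((-26 - 13*1/36) + (-5 - 5*3136)) - 720 = ((-26 - 13/36) + (-5 - 15680)) - 720 = (-949/36 - 15685) - 720 = -565609/36 - 720 = -591529/36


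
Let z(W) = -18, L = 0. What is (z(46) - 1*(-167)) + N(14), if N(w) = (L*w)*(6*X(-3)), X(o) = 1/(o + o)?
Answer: 149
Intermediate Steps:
X(o) = 1/(2*o)
N(w) = 0 (N(w) = (0*w)*(6*((1/2)/(-3))) = 0*(6*((1/2)*(-1/3))) = 0*(6*(-1/6)) = 0*(-1) = 0)
(z(46) - 1*(-167)) + N(14) = (-18 - 1*(-167)) + 0 = (-18 + 167) + 0 = 149 + 0 = 149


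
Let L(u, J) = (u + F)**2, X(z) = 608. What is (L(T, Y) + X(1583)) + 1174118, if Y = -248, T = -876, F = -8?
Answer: 1956182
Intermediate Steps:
L(u, J) = (-8 + u)**2 (L(u, J) = (u - 8)**2 = (-8 + u)**2)
(L(T, Y) + X(1583)) + 1174118 = ((-8 - 876)**2 + 608) + 1174118 = ((-884)**2 + 608) + 1174118 = (781456 + 608) + 1174118 = 782064 + 1174118 = 1956182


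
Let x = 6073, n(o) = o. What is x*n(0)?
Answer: 0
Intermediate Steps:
x*n(0) = 6073*0 = 0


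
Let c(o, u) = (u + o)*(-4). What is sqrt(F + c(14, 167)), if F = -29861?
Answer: I*sqrt(30585) ≈ 174.89*I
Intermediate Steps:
c(o, u) = -4*o - 4*u (c(o, u) = (o + u)*(-4) = -4*o - 4*u)
sqrt(F + c(14, 167)) = sqrt(-29861 + (-4*14 - 4*167)) = sqrt(-29861 + (-56 - 668)) = sqrt(-29861 - 724) = sqrt(-30585) = I*sqrt(30585)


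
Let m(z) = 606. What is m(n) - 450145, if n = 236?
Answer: -449539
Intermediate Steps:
m(n) - 450145 = 606 - 450145 = -449539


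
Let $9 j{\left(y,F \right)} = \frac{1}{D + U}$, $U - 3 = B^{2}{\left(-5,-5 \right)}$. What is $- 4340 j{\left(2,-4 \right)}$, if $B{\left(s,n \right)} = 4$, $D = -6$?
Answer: $- \frac{4340}{117} \approx -37.094$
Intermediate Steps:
$U = 19$ ($U = 3 + 4^{2} = 3 + 16 = 19$)
$j{\left(y,F \right)} = \frac{1}{117}$ ($j{\left(y,F \right)} = \frac{1}{9 \left(-6 + 19\right)} = \frac{1}{9 \cdot 13} = \frac{1}{9} \cdot \frac{1}{13} = \frac{1}{117}$)
$- 4340 j{\left(2,-4 \right)} = \left(-4340\right) \frac{1}{117} = - \frac{4340}{117}$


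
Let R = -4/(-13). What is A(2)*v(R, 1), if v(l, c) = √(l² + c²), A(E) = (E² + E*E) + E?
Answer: 10*√185/13 ≈ 10.463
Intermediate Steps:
A(E) = E + 2*E² (A(E) = (E² + E²) + E = 2*E² + E = E + 2*E²)
R = 4/13 (R = -4*(-1/13) = 4/13 ≈ 0.30769)
v(l, c) = √(c² + l²)
A(2)*v(R, 1) = (2*(1 + 2*2))*√(1² + (4/13)²) = (2*(1 + 4))*√(1 + 16/169) = (2*5)*√(185/169) = 10*(√185/13) = 10*√185/13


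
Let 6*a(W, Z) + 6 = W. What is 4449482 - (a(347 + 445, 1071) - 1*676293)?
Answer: 5125644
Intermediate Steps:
a(W, Z) = -1 + W/6
4449482 - (a(347 + 445, 1071) - 1*676293) = 4449482 - ((-1 + (347 + 445)/6) - 1*676293) = 4449482 - ((-1 + (1/6)*792) - 676293) = 4449482 - ((-1 + 132) - 676293) = 4449482 - (131 - 676293) = 4449482 - 1*(-676162) = 4449482 + 676162 = 5125644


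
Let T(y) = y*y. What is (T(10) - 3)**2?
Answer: 9409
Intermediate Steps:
T(y) = y**2
(T(10) - 3)**2 = (10**2 - 3)**2 = (100 - 3)**2 = 97**2 = 9409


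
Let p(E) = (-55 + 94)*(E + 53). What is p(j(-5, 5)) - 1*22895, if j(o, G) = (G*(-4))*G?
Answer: -24728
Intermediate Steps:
j(o, G) = -4*G² (j(o, G) = (-4*G)*G = -4*G²)
p(E) = 2067 + 39*E (p(E) = 39*(53 + E) = 2067 + 39*E)
p(j(-5, 5)) - 1*22895 = (2067 + 39*(-4*5²)) - 1*22895 = (2067 + 39*(-4*25)) - 22895 = (2067 + 39*(-100)) - 22895 = (2067 - 3900) - 22895 = -1833 - 22895 = -24728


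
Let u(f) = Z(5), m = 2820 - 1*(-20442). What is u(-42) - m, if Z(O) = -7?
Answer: -23269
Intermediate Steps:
m = 23262 (m = 2820 + 20442 = 23262)
u(f) = -7
u(-42) - m = -7 - 1*23262 = -7 - 23262 = -23269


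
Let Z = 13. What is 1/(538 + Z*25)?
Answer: 1/863 ≈ 0.0011587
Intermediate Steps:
1/(538 + Z*25) = 1/(538 + 13*25) = 1/(538 + 325) = 1/863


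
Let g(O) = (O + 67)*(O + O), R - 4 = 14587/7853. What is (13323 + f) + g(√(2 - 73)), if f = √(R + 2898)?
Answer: 13181 + 3*√19897750781/7853 + 134*I*√71 ≈ 13235.0 + 1129.1*I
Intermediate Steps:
R = 45999/7853 (R = 4 + 14587/7853 = 45999/7853 ≈ 5.8575)
g(O) = 2*O*(67 + O) (g(O) = (67 + O)*(2*O) = 2*O*(67 + O))
f = 3*√19897750781/7853 (f = √(45999/7853 + 2898) = √(22803993/7853) = 3*√19897750781/7853 ≈ 53.887)
(13323 + f) + g(√(2 - 73)) = (13323 + 3*√19897750781/7853) + 2*√(2 - 73)*(67 + √(2 - 73)) = (13323 + 3*√19897750781/7853) + 2*√(-71)*(67 + √(-71)) = (13323 + 3*√19897750781/7853) + 2*(I*√71)*(67 + I*√71) = (13323 + 3*√19897750781/7853) + 2*I*√71*(67 + I*√71) = 13323 + 3*√19897750781/7853 + 2*I*√71*(67 + I*√71)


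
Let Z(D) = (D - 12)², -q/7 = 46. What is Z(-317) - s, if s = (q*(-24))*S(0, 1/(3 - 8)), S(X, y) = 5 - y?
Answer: 340277/5 ≈ 68055.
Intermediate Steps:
q = -322 (q = -7*46 = -322)
Z(D) = (-12 + D)²
s = 200928/5 (s = (-322*(-24))*(5 - 1/(3 - 8)) = 7728*(5 - 1/(-5)) = 7728*(5 - 1*(-⅕)) = 7728*(5 + ⅕) = 7728*(26/5) = 200928/5 ≈ 40186.)
Z(-317) - s = (-12 - 317)² - 1*200928/5 = (-329)² - 200928/5 = 108241 - 200928/5 = 340277/5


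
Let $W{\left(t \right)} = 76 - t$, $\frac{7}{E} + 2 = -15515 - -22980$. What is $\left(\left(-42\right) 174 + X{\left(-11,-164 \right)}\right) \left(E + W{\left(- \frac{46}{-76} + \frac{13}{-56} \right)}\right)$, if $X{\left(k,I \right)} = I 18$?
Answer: $- \frac{81071910315}{104482} \approx -7.7594 \cdot 10^{5}$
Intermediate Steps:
$E = \frac{7}{7463}$ ($E = \frac{7}{-2 - -7465} = \frac{7}{-2 + \left(-15515 + 22980\right)} = \frac{7}{-2 + 7465} = \frac{7}{7463} \approx 0.00093796$)
$X{\left(k,I \right)} = 18 I$
$\left(\left(-42\right) 174 + X{\left(-11,-164 \right)}\right) \left(E + W{\left(- \frac{46}{-76} + \frac{13}{-56} \right)}\right) = \left(\left(-42\right) 174 + 18 \left(-164\right)\right) \left(\frac{7}{7463} - \left(-76 - \frac{13}{56} + \frac{23}{38}\right)\right) = \left(-7308 - 2952\right) \left(\frac{7}{7463} - \left(-76 - \frac{13}{56} + \frac{23}{38}\right)\right) = - 10260 \left(\frac{7}{7463} + \left(76 - \left(\frac{23}{38} - \frac{13}{56}\right)\right)\right) = - 10260 \left(\frac{7}{7463} + \left(76 - \frac{397}{1064}\right)\right) = - 10260 \left(\frac{7}{7463} + \frac{80467}{1064}\right) = \left(-10260\right) \frac{600532669}{7940632} = - \frac{81071910315}{104482}$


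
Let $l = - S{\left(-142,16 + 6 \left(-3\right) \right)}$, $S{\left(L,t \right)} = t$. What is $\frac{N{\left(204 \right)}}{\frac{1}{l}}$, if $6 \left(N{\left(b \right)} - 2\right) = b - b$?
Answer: $4$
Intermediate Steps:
$l = 2$ ($l = - (16 + 6 \left(-3\right)) = - (16 - 18) = \left(-1\right) \left(-2\right) = 2$)
$N{\left(b \right)} = 2$ ($N{\left(b \right)} = 2 + \frac{b - b}{6} = 2 + \frac{1}{6} \cdot 0 = 2 + 0 = 2$)
$\frac{N{\left(204 \right)}}{\frac{1}{l}} = \frac{2}{\frac{1}{2}} = 2 \frac{1}{\frac{1}{2}} = 2 \cdot 2 = 4$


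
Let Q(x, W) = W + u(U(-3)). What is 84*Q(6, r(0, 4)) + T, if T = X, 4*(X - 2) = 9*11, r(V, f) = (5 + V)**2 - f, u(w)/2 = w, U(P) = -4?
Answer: 4475/4 ≈ 1118.8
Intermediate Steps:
u(w) = 2*w
X = 107/4 (X = 2 + (9*11)/4 = 2 + (1/4)*99 = 2 + 99/4 = 107/4 ≈ 26.750)
T = 107/4 ≈ 26.750
Q(x, W) = -8 + W (Q(x, W) = W + 2*(-4) = W - 8 = -8 + W)
84*Q(6, r(0, 4)) + T = 84*(-8 + ((5 + 0)**2 - 1*4)) + 107/4 = 84*(-8 + (5**2 - 4)) + 107/4 = 84*(-8 + (25 - 4)) + 107/4 = 84*(-8 + 21) + 107/4 = 84*13 + 107/4 = 1092 + 107/4 = 4475/4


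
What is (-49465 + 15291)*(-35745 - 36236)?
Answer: 2459878694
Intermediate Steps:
(-49465 + 15291)*(-35745 - 36236) = -34174*(-71981) = 2459878694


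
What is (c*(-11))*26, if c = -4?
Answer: 1144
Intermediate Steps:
(c*(-11))*26 = -4*(-11)*26 = 44*26 = 1144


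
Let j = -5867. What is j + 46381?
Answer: 40514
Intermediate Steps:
j + 46381 = -5867 + 46381 = 40514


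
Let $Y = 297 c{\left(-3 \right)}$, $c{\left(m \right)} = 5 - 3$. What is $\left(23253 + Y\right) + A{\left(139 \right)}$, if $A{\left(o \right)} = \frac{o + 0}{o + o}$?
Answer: $\frac{47695}{2} \approx 23848.0$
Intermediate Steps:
$c{\left(m \right)} = 2$ ($c{\left(m \right)} = 5 - 3 = 2$)
$Y = 594$ ($Y = 297 \cdot 2 = 594$)
$A{\left(o \right)} = \frac{1}{2}$ ($A{\left(o \right)} = \frac{o}{2 o} = o \frac{1}{2 o} = \frac{1}{2}$)
$\left(23253 + Y\right) + A{\left(139 \right)} = \left(23253 + 594\right) + \frac{1}{2} = 23847 + \frac{1}{2} = \frac{47695}{2}$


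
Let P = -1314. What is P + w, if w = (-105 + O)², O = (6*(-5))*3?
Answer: 36711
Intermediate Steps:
O = -90 (O = -30*3 = -90)
w = 38025 (w = (-105 - 90)² = (-195)² = 38025)
P + w = -1314 + 38025 = 36711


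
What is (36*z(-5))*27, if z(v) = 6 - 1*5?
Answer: 972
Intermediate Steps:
z(v) = 1 (z(v) = 6 - 5 = 1)
(36*z(-5))*27 = (36*1)*27 = 36*27 = 972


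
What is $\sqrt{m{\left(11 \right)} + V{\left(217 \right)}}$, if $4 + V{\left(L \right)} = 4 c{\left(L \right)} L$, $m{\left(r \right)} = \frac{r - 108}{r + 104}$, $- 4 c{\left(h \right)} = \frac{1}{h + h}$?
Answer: $\frac{i \sqrt{282670}}{230} \approx 2.3116 i$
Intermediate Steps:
$c{\left(h \right)} = - \frac{1}{8 h}$ ($c{\left(h \right)} = - \frac{1}{4 \left(h + h\right)} = - \frac{1}{4 \cdot 2 h} = - \frac{\frac{1}{2} \frac{1}{h}}{4} = - \frac{1}{8 h}$)
$m{\left(r \right)} = \frac{-108 + r}{104 + r}$
$V{\left(L \right)} = - \frac{9}{2}$ ($V{\left(L \right)} = -4 + 4 \left(- \frac{1}{8 L}\right) L = -4 + - \frac{1}{2 L} L = -4 - \frac{1}{2} = - \frac{9}{2}$)
$\sqrt{m{\left(11 \right)} + V{\left(217 \right)}} = \sqrt{\frac{-108 + 11}{104 + 11} - \frac{9}{2}} = \sqrt{\frac{1}{115} \left(-97\right) - \frac{9}{2}} = \sqrt{- \frac{97}{115} - \frac{9}{2}} = \sqrt{- \frac{1229}{230}} = \frac{i \sqrt{282670}}{230}$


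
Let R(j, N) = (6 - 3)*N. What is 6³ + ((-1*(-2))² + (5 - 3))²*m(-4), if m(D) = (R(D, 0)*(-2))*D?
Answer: 216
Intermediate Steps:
R(j, N) = 3*N
m(D) = 0 (m(D) = ((3*0)*(-2))*D = (0*(-2))*D = 0*D = 0)
6³ + ((-1*(-2))² + (5 - 3))²*m(-4) = 6³ + ((-1*(-2))² + (5 - 3))²*0 = 216 + (2² + 2)²*0 = 216 + (4 + 2)²*0 = 216 + 6²*0 = 216 + 36*0 = 216 + 0 = 216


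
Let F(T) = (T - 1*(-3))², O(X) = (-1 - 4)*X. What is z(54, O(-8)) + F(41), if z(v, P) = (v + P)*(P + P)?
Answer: 9456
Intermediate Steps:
O(X) = -5*X
z(v, P) = 2*P*(P + v) (z(v, P) = (P + v)*(2*P) = 2*P*(P + v))
F(T) = (3 + T)² (F(T) = (T + 3)² = (3 + T)²)
z(54, O(-8)) + F(41) = 2*(-5*(-8))*(-5*(-8) + 54) + (3 + 41)² = 2*40*(40 + 54) + 44² = 2*40*94 + 1936 = 7520 + 1936 = 9456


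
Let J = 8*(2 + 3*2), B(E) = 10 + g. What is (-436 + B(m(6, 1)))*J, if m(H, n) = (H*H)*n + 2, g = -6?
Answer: -27648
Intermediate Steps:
m(H, n) = 2 + n*H² (m(H, n) = H²*n + 2 = n*H² + 2 = 2 + n*H²)
B(E) = 4 (B(E) = 10 - 6 = 4)
J = 64 (J = 8*(2 + 6) = 8*8 = 64)
(-436 + B(m(6, 1)))*J = (-436 + 4)*64 = -432*64 = -27648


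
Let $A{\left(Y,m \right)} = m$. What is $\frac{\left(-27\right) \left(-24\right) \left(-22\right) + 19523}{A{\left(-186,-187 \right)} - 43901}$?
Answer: $- \frac{5267}{44088} \approx -0.11947$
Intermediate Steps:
$\frac{\left(-27\right) \left(-24\right) \left(-22\right) + 19523}{A{\left(-186,-187 \right)} - 43901} = \frac{\left(-27\right) \left(-24\right) \left(-22\right) + 19523}{-187 - 43901} = \frac{648 \left(-22\right) + 19523}{-44088} = \left(-14256 + 19523\right) \left(- \frac{1}{44088}\right) = 5267 \left(- \frac{1}{44088}\right) = - \frac{5267}{44088}$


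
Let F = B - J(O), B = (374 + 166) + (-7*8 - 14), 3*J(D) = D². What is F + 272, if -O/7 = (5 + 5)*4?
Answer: -76174/3 ≈ -25391.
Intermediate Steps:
O = -280 (O = -7*(5 + 5)*4 = -70*4 = -7*40 = -280)
J(D) = D²/3
B = 470 (B = 540 + (-56 - 14) = 540 - 70 = 470)
F = -76990/3 (F = 470 - (-280)²/3 = 470 - 78400/3 = -76990/3 ≈ -25663.)
F + 272 = -76990/3 + 272 = -76174/3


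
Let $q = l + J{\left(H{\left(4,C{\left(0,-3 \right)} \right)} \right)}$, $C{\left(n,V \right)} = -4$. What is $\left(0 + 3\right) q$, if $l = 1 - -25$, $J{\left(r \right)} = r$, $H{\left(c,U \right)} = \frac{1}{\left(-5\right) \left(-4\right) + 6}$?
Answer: $\frac{2031}{26} \approx 78.115$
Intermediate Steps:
$H{\left(c,U \right)} = \frac{1}{26}$ ($H{\left(c,U \right)} = \frac{1}{20 + 6} = \frac{1}{26}$)
$l = 26$ ($l = 1 + 25 = 26$)
$q = \frac{677}{26}$ ($q = 26 + \frac{1}{26} = \frac{677}{26} \approx 26.038$)
$\left(0 + 3\right) q = \left(0 + 3\right) \frac{677}{26} = 3 \cdot \frac{677}{26} = \frac{2031}{26}$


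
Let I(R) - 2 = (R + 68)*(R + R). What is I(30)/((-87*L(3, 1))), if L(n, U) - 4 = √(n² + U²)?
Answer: -11764/261 + 2941*√10/261 ≈ -9.4396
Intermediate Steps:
L(n, U) = 4 + √(U² + n²) (L(n, U) = 4 + √(n² + U²) = 4 + √(U² + n²))
I(R) = 2 + 2*R*(68 + R) (I(R) = 2 + (R + 68)*(R + R) = 2 + (68 + R)*(2*R) = 2 + 2*R*(68 + R))
I(30)/((-87*L(3, 1))) = (2 + 2*30² + 136*30)/((-87*(4 + √(1² + 3²)))) = (2 + 2*900 + 4080)/((-87*(4 + √(1 + 9)))) = (2 + 1800 + 4080)/((-87*(4 + √10))) = 5882/(-348 - 87*√10)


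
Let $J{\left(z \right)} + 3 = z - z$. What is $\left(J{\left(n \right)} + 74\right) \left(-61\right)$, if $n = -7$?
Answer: $-4331$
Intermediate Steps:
$J{\left(z \right)} = -3$ ($J{\left(z \right)} = -3 + \left(z - z\right) = -3 + 0 = -3$)
$\left(J{\left(n \right)} + 74\right) \left(-61\right) = \left(-3 + 74\right) \left(-61\right) = 71 \left(-61\right) = -4331$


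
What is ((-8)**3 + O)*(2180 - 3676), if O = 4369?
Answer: -5770072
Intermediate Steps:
((-8)**3 + O)*(2180 - 3676) = ((-8)**3 + 4369)*(2180 - 3676) = (-512 + 4369)*(-1496) = 3857*(-1496) = -5770072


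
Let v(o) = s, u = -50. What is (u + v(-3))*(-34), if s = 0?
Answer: 1700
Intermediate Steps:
v(o) = 0
(u + v(-3))*(-34) = (-50 + 0)*(-34) = -50*(-34) = 1700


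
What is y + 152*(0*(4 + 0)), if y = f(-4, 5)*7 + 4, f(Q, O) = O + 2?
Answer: 53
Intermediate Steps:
f(Q, O) = 2 + O
y = 53 (y = (2 + 5)*7 + 4 = 7*7 + 4 = 49 + 4 = 53)
y + 152*(0*(4 + 0)) = 53 + 152*(0*(4 + 0)) = 53 + 152*(0*4) = 53 + 152*0 = 53 + 0 = 53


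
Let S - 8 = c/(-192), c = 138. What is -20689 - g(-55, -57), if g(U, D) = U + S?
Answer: -660521/32 ≈ -20641.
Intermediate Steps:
S = 233/32 (S = 8 + 138/(-192) = 8 + 138*(-1/192) = 8 - 23/32 = 233/32 ≈ 7.2813)
g(U, D) = 233/32 + U (g(U, D) = U + 233/32 = 233/32 + U)
-20689 - g(-55, -57) = -20689 - (233/32 - 55) = -20689 - 1*(-1527/32) = -20689 + 1527/32 = -660521/32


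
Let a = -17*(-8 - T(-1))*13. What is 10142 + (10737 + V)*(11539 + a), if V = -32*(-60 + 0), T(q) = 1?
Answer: 171234038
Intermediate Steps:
V = 1920 (V = -32*(-60) = 1920)
a = 1989 (a = -17*(-8 - 1*1)*13 = -17*(-8 - 1)*13 = -17*(-9)*13 = 153*13 = 1989)
10142 + (10737 + V)*(11539 + a) = 10142 + (10737 + 1920)*(11539 + 1989) = 10142 + 12657*13528 = 10142 + 171223896 = 171234038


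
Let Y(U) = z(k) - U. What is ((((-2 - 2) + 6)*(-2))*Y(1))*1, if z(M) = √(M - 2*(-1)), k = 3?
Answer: 4 - 4*√5 ≈ -4.9443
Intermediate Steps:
z(M) = √(2 + M) (z(M) = √(M + 2) = √(2 + M))
Y(U) = √5 - U (Y(U) = √(2 + 3) - U = √5 - U)
((((-2 - 2) + 6)*(-2))*Y(1))*1 = ((((-2 - 2) + 6)*(-2))*(√5 - 1*1))*1 = (((-4 + 6)*(-2))*(√5 - 1))*1 = ((2*(-2))*(-1 + √5))*1 = -4*(-1 + √5)*1 = (4 - 4*√5)*1 = 4 - 4*√5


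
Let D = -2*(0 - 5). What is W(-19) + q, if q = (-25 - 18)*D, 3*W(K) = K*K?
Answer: -929/3 ≈ -309.67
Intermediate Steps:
D = 10 (D = -2*(-5) = 10)
W(K) = K**2/3 (W(K) = (K*K)/3 = K**2/3)
q = -430 (q = (-25 - 18)*10 = -43*10 = -430)
W(-19) + q = (1/3)*(-19)**2 - 430 = (1/3)*361 - 430 = 361/3 - 430 = -929/3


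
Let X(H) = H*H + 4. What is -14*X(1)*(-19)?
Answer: 1330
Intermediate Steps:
X(H) = 4 + H² (X(H) = H² + 4 = 4 + H²)
-14*X(1)*(-19) = -14*(4 + 1²)*(-19) = -14*(4 + 1)*(-19) = -14*5*(-19) = -70*(-19) = 1330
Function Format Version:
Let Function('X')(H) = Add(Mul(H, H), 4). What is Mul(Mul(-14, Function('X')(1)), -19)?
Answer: 1330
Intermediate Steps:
Function('X')(H) = Add(4, Pow(H, 2)) (Function('X')(H) = Add(Pow(H, 2), 4) = Add(4, Pow(H, 2)))
Mul(Mul(-14, Function('X')(1)), -19) = Mul(Mul(-14, Add(4, Pow(1, 2))), -19) = Mul(Mul(-14, Add(4, 1)), -19) = Mul(Mul(-14, 5), -19) = Mul(-70, -19) = 1330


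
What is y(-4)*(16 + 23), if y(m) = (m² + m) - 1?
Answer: 429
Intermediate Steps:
y(m) = -1 + m + m² (y(m) = (m + m²) - 1 = -1 + m + m²)
y(-4)*(16 + 23) = (-1 - 4 + (-4)²)*(16 + 23) = (-1 - 4 + 16)*39 = 11*39 = 429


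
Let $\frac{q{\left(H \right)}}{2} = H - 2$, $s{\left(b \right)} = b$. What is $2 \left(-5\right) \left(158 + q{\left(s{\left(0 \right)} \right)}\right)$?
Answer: $-1540$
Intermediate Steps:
$q{\left(H \right)} = -4 + 2 H$ ($q{\left(H \right)} = 2 \left(H - 2\right) = 2 \left(-2 + H\right) = -4 + 2 H$)
$2 \left(-5\right) \left(158 + q{\left(s{\left(0 \right)} \right)}\right) = 2 \left(-5\right) \left(158 + \left(-4 + 2 \cdot 0\right)\right) = - 10 \left(158 + \left(-4 + 0\right)\right) = - 10 \left(158 - 4\right) = \left(-10\right) 154 = -1540$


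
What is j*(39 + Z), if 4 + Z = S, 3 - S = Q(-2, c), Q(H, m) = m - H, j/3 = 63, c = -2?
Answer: 7182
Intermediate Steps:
j = 189 (j = 3*63 = 189)
S = 3 (S = 3 - (-2 - 1*(-2)) = 3 - (-2 + 2) = 3 - 1*0 = 3 + 0 = 3)
Z = -1 (Z = -4 + 3 = -1)
j*(39 + Z) = 189*(39 - 1) = 189*38 = 7182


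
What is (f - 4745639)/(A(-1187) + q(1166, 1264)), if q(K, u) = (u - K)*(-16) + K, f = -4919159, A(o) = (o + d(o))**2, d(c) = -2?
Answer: -9664798/1413319 ≈ -6.8384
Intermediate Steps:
A(o) = (-2 + o)**2 (A(o) = (o - 2)**2 = (-2 + o)**2)
q(K, u) = -16*u + 17*K (q(K, u) = (-16*u + 16*K) + K = -16*u + 17*K)
(f - 4745639)/(A(-1187) + q(1166, 1264)) = (-4919159 - 4745639)/((-2 - 1187)**2 + (-16*1264 + 17*1166)) = -9664798/((-1189)**2 + (-20224 + 19822)) = -9664798/(1413721 - 402) = -9664798/1413319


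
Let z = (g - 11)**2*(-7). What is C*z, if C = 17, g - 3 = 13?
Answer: -2975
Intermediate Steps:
g = 16 (g = 3 + 13 = 16)
z = -175 (z = (16 - 11)**2*(-7) = 5**2*(-7) = 25*(-7) = -175)
C*z = 17*(-175) = -2975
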